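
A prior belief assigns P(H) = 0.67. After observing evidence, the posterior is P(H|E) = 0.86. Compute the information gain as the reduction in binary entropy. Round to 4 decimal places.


H(prior) = -0.67*log2(0.67) - 0.33*log2(0.33)
= 0.9149
H(post) = -0.86*log2(0.86) - 0.14*log2(0.14)
= 0.5842
IG = 0.9149 - 0.5842 = 0.3307

0.3307


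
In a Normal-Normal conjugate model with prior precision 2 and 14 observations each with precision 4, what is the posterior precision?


Posterior precision = prior precision + n * observation precision
= 2 + 14 * 4
= 2 + 56 = 58

58


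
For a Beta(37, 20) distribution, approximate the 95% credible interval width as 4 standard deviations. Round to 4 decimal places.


Variance of Beta(a,b) = ab / ((a+b)^2 * (a+b+1))
= 37*20 / ((57)^2 * 58)
= 0.0039
SD = sqrt(0.0039) = 0.0627
Width = 4 * SD = 0.2507

0.2507


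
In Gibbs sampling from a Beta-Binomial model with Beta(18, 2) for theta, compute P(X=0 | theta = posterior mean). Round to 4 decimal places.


Posterior mean = alpha/(alpha+beta) = 18/20 = 0.9
P(X=0|theta=mean) = 1 - theta = 0.1

0.1


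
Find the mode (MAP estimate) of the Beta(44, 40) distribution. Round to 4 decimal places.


For Beta(a,b) with a,b > 1:
Mode = (a-1)/(a+b-2) = (44-1)/(84-2)
= 43/82 = 0.5244

0.5244


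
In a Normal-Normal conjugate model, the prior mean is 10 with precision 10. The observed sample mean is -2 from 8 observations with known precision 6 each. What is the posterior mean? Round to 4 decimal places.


Posterior precision = tau0 + n*tau = 10 + 8*6 = 58
Posterior mean = (tau0*mu0 + n*tau*xbar) / posterior_precision
= (10*10 + 8*6*-2) / 58
= 4 / 58 = 0.069

0.069


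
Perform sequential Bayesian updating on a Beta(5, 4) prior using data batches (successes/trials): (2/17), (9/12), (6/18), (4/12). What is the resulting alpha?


Accumulate successes: 21
Posterior alpha = prior alpha + sum of successes
= 5 + 21 = 26

26


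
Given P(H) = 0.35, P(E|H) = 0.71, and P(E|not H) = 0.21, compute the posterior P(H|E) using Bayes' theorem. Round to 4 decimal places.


By Bayes' theorem: P(H|E) = P(E|H)*P(H) / P(E)
P(E) = P(E|H)*P(H) + P(E|not H)*P(not H)
P(E) = 0.71*0.35 + 0.21*0.65 = 0.385
P(H|E) = 0.71*0.35 / 0.385 = 0.6455

0.6455


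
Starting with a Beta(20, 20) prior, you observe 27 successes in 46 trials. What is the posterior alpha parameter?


For a Beta-Binomial conjugate model:
Posterior alpha = prior alpha + number of successes
= 20 + 27 = 47

47


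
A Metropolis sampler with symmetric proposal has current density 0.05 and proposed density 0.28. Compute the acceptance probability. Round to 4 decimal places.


For symmetric proposals, acceptance = min(1, pi(x*)/pi(x))
= min(1, 0.28/0.05)
= min(1, 5.6) = 1.0

1.0


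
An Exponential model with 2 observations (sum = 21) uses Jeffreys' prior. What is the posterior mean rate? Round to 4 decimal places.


Posterior Gamma(2, 21)
E[lambda] = 2/21 = 0.0952

0.0952


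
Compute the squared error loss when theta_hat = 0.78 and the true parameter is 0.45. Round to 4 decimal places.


L = (theta_hat - theta_true)^2
= (0.78 - 0.45)^2
= 0.33^2 = 0.1089

0.1089


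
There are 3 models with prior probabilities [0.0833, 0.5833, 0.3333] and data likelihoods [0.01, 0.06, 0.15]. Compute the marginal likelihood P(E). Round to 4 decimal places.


P(E) = sum over models of P(M_i) * P(E|M_i)
= 0.0833*0.01 + 0.5833*0.06 + 0.3333*0.15
= 0.0858

0.0858


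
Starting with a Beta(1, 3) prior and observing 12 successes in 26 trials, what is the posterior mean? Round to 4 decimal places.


Posterior parameters: alpha = 1 + 12 = 13
beta = 3 + 14 = 17
Posterior mean = alpha / (alpha + beta) = 13 / 30
= 0.4333

0.4333


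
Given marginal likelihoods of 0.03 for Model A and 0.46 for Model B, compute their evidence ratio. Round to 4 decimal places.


Ratio = ML(A) / ML(B) = 0.03/0.46
= 0.0652

0.0652


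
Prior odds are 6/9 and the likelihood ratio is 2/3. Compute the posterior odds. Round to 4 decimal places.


Posterior odds = prior odds * likelihood ratio
= (6/9) * (2/3)
= 12 / 27
= 0.4444

0.4444


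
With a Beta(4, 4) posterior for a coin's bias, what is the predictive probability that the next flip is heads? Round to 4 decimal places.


The predictive probability equals the posterior mean.
P(next = heads) = alpha / (alpha + beta)
= 4 / 8 = 0.5

0.5


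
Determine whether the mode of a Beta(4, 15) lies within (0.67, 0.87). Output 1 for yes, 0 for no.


First find the mode: (a-1)/(a+b-2) = 0.1765
Is 0.1765 in (0.67, 0.87)? 0

0


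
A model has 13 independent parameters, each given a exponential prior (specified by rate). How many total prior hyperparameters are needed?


Each exponential prior needs 1 hyperparameter (rate).
Total = 1 * 13 = 13

13


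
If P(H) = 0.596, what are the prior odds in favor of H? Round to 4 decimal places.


Prior odds = P(H) / (1 - P(H))
= 0.596 / 0.404
= 1.4752

1.4752


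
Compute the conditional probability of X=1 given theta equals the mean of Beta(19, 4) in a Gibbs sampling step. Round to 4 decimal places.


Mean of Beta(19, 4) = 0.8261
P(X=1 | theta=0.8261) = 0.8261

0.8261


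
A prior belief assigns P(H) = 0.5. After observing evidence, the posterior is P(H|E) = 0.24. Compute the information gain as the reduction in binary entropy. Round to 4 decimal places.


H(prior) = -0.5*log2(0.5) - 0.5*log2(0.5)
= 1.0
H(post) = -0.24*log2(0.24) - 0.76*log2(0.76)
= 0.795
IG = 1.0 - 0.795 = 0.205

0.205


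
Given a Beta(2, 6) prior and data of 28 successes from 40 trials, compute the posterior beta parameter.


Number of failures = 40 - 28 = 12
Posterior beta = 6 + 12 = 18

18


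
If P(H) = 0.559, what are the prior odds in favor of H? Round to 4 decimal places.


Prior odds = P(H) / (1 - P(H))
= 0.559 / 0.441
= 1.2676

1.2676


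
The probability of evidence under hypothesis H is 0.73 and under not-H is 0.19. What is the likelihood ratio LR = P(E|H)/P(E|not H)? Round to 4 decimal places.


LR = 0.73 / 0.19
= 3.8421

3.8421


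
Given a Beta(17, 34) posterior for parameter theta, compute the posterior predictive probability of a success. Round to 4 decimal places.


For a Beta-Bernoulli model, the predictive probability is the mean:
P(success) = 17/(17+34) = 17/51 = 0.3333

0.3333


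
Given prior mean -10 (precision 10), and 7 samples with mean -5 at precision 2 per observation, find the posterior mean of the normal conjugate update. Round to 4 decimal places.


The posterior mean is a precision-weighted average of prior and data.
Post. prec. = 10 + 14 = 24
Post. mean = (-100 + -70)/24 = -170/24 = -7.0833

-7.0833


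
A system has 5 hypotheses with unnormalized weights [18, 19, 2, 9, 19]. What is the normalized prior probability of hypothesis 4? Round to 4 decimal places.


The normalized prior is the weight divided by the total.
Total weight = 67
P(H4) = 9 / 67 = 0.1343

0.1343


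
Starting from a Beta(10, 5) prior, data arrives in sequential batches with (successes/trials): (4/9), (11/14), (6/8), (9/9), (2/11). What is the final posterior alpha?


In sequential Bayesian updating, we sum all successes.
Total successes = 32
Final alpha = 10 + 32 = 42

42


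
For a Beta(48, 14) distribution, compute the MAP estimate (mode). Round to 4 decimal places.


MAP = mode = (a-1)/(a+b-2)
= (48-1)/(48+14-2)
= 47/60 = 0.7833

0.7833


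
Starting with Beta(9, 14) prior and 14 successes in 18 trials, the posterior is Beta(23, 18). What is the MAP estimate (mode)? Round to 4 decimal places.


The mode of Beta(a, b) when a > 1 and b > 1 is (a-1)/(a+b-2)
= (23 - 1) / (23 + 18 - 2)
= 22 / 39
= 0.5641

0.5641


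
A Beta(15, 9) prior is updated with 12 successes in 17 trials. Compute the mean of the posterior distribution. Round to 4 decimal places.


After update: Beta(27, 14)
Mean = 27 / (27 + 14) = 27 / 41
= 0.6585

0.6585


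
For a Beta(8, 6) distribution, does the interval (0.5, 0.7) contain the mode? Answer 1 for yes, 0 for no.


Mode of Beta(a,b) = (a-1)/(a+b-2)
= (8-1)/(8+6-2) = 0.5833
Check: 0.5 <= 0.5833 <= 0.7?
Result: 1

1


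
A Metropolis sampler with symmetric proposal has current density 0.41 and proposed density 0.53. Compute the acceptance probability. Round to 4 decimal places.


For symmetric proposals, acceptance = min(1, pi(x*)/pi(x))
= min(1, 0.53/0.41)
= min(1, 1.2927) = 1.0

1.0


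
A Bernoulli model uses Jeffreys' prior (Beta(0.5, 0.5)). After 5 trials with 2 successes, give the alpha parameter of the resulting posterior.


Posterior = Beta(prior_alpha + successes, prior_beta + failures)
= Beta(0.5 + 2, 0.5 + 3)
Posterior alpha = 0.5 + k = 0.5 + 2 = 2.5

2.5


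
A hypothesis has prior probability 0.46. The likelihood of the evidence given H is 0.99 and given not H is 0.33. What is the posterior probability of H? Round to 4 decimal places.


Using Bayes' theorem:
P(E) = 0.46 * 0.99 + 0.54 * 0.33
P(E) = 0.6336
P(H|E) = (0.46 * 0.99) / 0.6336 = 0.7188

0.7188


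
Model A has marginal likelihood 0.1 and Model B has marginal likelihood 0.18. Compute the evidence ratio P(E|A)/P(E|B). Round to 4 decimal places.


Evidence ratio = P(E|A) / P(E|B)
= 0.1 / 0.18
= 0.5556

0.5556


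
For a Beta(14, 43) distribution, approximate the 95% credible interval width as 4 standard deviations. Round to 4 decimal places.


Variance of Beta(a,b) = ab / ((a+b)^2 * (a+b+1))
= 14*43 / ((57)^2 * 58)
= 0.0032
SD = sqrt(0.0032) = 0.0565
Width = 4 * SD = 0.2261

0.2261


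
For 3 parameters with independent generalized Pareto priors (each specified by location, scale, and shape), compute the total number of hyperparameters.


A generalized Pareto prior has 3 hyperparameters per parameter.
Total = 3 * 3 = 9

9


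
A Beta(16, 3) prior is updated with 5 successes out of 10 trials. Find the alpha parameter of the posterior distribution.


In the Beta-Binomial conjugate update:
alpha_post = alpha_prior + successes
= 16 + 5
= 21

21


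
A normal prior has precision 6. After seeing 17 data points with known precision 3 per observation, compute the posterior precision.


In the conjugate normal model, precisions add:
tau_posterior = tau_prior + n * tau_data
= 6 + 17*3 = 57

57


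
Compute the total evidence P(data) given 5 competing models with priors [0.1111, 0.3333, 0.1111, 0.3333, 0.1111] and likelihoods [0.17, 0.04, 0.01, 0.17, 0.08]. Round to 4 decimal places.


Marginal likelihood = sum P(model_i) * P(data|model_i)
Model 1: 0.1111 * 0.17 = 0.0189
Model 2: 0.3333 * 0.04 = 0.0133
Model 3: 0.1111 * 0.01 = 0.0011
Model 4: 0.3333 * 0.17 = 0.0567
Model 5: 0.1111 * 0.08 = 0.0089
Total = 0.0989

0.0989


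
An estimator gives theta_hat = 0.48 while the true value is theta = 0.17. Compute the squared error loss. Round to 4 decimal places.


The squared error loss is (theta_hat - theta)^2
= (0.48 - 0.17)^2
= (0.31)^2 = 0.0961

0.0961


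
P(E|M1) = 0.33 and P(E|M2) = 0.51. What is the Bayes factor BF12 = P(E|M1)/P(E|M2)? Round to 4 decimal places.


Bayes factor BF12 = P(E|M1) / P(E|M2)
= 0.33 / 0.51
= 0.6471

0.6471


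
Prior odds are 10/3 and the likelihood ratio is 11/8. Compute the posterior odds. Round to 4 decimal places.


Posterior odds = prior odds * likelihood ratio
= (10/3) * (11/8)
= 110 / 24
= 4.5833

4.5833


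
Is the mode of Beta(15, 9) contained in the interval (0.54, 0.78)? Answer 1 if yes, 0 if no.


Mode = (a-1)/(a+b-2) = 14/22 = 0.6364
Interval: (0.54, 0.78)
Contains mode? 1

1


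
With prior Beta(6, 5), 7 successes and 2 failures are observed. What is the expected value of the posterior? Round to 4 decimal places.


Posterior = Beta(13, 7)
E[theta] = alpha/(alpha+beta)
= 13/20 = 0.65

0.65


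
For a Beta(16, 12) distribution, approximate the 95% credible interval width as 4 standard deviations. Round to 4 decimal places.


Variance of Beta(a,b) = ab / ((a+b)^2 * (a+b+1))
= 16*12 / ((28)^2 * 29)
= 0.0084
SD = sqrt(0.0084) = 0.0919
Width = 4 * SD = 0.3676

0.3676


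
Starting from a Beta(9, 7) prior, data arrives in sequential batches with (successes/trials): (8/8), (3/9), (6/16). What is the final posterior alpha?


In sequential Bayesian updating, we sum all successes.
Total successes = 17
Final alpha = 9 + 17 = 26

26


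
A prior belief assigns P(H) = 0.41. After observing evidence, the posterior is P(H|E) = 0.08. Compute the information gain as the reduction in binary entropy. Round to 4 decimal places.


H(prior) = -0.41*log2(0.41) - 0.59*log2(0.59)
= 0.9765
H(post) = -0.08*log2(0.08) - 0.92*log2(0.92)
= 0.4022
IG = 0.9765 - 0.4022 = 0.5743

0.5743


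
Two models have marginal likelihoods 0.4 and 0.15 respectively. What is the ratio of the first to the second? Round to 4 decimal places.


Evidence ratio = 0.4 / 0.15
= 2.6667

2.6667


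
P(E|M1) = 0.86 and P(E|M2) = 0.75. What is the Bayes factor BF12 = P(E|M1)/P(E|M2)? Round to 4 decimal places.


Bayes factor BF12 = P(E|M1) / P(E|M2)
= 0.86 / 0.75
= 1.1467

1.1467


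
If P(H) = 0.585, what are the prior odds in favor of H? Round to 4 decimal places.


Prior odds = P(H) / (1 - P(H))
= 0.585 / 0.415
= 1.4096

1.4096


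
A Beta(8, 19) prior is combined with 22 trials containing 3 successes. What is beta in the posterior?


In conjugate updating:
beta_posterior = beta_prior + (n - k)
= 19 + (22 - 3)
= 19 + 19 = 38

38


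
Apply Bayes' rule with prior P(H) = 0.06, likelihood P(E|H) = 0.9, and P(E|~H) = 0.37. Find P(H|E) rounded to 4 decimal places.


Step 1: Compute marginal P(E) = P(E|H)P(H) + P(E|~H)P(~H)
= 0.9*0.06 + 0.37*0.94 = 0.4018
Step 2: P(H|E) = P(E|H)P(H)/P(E) = 0.054/0.4018
= 0.1344

0.1344


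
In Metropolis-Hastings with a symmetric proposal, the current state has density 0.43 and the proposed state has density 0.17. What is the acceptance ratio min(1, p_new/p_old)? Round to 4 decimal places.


Ratio = p_new / p_old = 0.17 / 0.43 = 0.3953
Acceptance = min(1, 0.3953) = 0.3953

0.3953


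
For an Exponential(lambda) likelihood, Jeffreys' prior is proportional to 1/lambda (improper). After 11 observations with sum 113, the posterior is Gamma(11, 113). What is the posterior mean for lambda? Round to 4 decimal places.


Posterior = Gamma(n, sum_x) = Gamma(11, 113)
Posterior mean = shape/rate = 11/113
= 0.0973

0.0973


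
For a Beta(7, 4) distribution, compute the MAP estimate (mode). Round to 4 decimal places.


MAP = mode = (a-1)/(a+b-2)
= (7-1)/(7+4-2)
= 6/9 = 0.6667

0.6667


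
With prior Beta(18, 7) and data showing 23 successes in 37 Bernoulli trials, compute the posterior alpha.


Conjugate update: alpha_posterior = alpha_prior + k
= 18 + 23 = 41

41


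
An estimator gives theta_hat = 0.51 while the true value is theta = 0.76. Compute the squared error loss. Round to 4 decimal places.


The squared error loss is (theta_hat - theta)^2
= (0.51 - 0.76)^2
= (-0.25)^2 = 0.0625

0.0625


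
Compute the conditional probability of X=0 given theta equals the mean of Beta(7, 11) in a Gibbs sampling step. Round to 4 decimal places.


Mean of Beta(7, 11) = 0.3889
P(X=0 | theta=0.3889) = 0.6111

0.6111


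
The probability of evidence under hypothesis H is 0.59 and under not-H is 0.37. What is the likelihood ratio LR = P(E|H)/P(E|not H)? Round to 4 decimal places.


LR = 0.59 / 0.37
= 1.5946

1.5946


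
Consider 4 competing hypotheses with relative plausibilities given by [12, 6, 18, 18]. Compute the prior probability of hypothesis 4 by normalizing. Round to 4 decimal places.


Sum of weights = 12 + 6 + 18 + 18 = 54
Normalized prior for H4 = 18 / 54
= 0.3333

0.3333


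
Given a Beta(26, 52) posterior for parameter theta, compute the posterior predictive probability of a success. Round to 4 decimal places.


For a Beta-Bernoulli model, the predictive probability is the mean:
P(success) = 26/(26+52) = 26/78 = 0.3333

0.3333


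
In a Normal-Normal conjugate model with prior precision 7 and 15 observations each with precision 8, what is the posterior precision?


Posterior precision = prior precision + n * observation precision
= 7 + 15 * 8
= 7 + 120 = 127

127


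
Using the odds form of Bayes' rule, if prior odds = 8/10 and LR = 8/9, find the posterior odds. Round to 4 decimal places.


Bayes' rule in odds form: posterior odds = prior odds * LR
= (8 * 8) / (10 * 9)
= 64/90 = 0.7111

0.7111


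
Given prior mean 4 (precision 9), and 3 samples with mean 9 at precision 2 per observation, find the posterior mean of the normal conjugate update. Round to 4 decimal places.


The posterior mean is a precision-weighted average of prior and data.
Post. prec. = 9 + 6 = 15
Post. mean = (36 + 54)/15 = 90/15 = 6.0

6.0


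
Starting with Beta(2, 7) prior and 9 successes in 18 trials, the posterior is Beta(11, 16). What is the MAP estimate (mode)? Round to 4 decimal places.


The mode of Beta(a, b) when a > 1 and b > 1 is (a-1)/(a+b-2)
= (11 - 1) / (11 + 16 - 2)
= 10 / 25
= 0.4

0.4


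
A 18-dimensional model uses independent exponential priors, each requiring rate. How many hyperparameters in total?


Per parameter: 1 (rate).
Total = 18 * 1 = 18

18


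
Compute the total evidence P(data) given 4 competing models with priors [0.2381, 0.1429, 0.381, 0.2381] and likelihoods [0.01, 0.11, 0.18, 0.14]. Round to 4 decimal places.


Marginal likelihood = sum P(model_i) * P(data|model_i)
Model 1: 0.2381 * 0.01 = 0.0024
Model 2: 0.1429 * 0.11 = 0.0157
Model 3: 0.381 * 0.18 = 0.0686
Model 4: 0.2381 * 0.14 = 0.0333
Total = 0.12

0.12


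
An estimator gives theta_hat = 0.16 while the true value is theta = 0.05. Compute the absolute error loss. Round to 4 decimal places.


The absolute error loss is |theta_hat - theta|
= |0.16 - 0.05|
= 0.11

0.11


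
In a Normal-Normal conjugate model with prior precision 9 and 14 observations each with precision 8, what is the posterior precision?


Posterior precision = prior precision + n * observation precision
= 9 + 14 * 8
= 9 + 112 = 121

121


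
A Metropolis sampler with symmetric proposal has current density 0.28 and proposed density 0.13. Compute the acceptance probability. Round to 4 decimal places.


For symmetric proposals, acceptance = min(1, pi(x*)/pi(x))
= min(1, 0.13/0.28)
= min(1, 0.4643) = 0.4643

0.4643


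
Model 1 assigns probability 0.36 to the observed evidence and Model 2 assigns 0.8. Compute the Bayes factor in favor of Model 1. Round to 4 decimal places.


BF = P(data|M1) / P(data|M2)
= 0.36 / 0.8 = 0.45

0.45


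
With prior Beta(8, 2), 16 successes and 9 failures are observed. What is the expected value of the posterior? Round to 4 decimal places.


Posterior = Beta(24, 11)
E[theta] = alpha/(alpha+beta)
= 24/35 = 0.6857

0.6857


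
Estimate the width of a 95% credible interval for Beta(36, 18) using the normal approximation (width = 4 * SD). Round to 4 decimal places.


For Beta(a,b): Var = ab/((a+b)^2(a+b+1))
Var = 0.004, SD = 0.0636
Approximate 95% CI width = 4 * 0.0636 = 0.2543

0.2543


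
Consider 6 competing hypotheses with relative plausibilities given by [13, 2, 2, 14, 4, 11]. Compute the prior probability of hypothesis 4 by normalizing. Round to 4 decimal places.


Sum of weights = 13 + 2 + 2 + 14 + 4 + 11 = 46
Normalized prior for H4 = 14 / 46
= 0.3043

0.3043


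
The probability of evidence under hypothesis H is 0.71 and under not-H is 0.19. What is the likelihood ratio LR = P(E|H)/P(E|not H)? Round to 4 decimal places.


LR = 0.71 / 0.19
= 3.7368

3.7368


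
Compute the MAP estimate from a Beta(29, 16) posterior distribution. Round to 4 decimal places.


MAP = mode of Beta distribution
= (alpha - 1)/(alpha + beta - 2)
= (29-1)/(29+16-2)
= 28/43 = 0.6512

0.6512


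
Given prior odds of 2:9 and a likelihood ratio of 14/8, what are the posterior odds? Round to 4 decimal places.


Posterior odds = prior odds * LR
Prior odds = 2/9 = 0.2222
LR = 14/8 = 1.75
Posterior odds = 0.2222 * 1.75 = 0.3889

0.3889


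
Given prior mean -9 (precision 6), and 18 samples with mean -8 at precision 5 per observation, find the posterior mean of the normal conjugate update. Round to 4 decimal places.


The posterior mean is a precision-weighted average of prior and data.
Post. prec. = 6 + 90 = 96
Post. mean = (-54 + -720)/96 = -774/96 = -8.0625

-8.0625


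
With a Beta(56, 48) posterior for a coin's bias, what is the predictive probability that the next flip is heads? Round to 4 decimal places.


The predictive probability equals the posterior mean.
P(next = heads) = alpha / (alpha + beta)
= 56 / 104 = 0.5385

0.5385


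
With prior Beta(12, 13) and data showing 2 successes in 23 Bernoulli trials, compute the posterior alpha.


Conjugate update: alpha_posterior = alpha_prior + k
= 12 + 2 = 14

14


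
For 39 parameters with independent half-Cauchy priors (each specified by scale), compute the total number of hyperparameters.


A half-Cauchy prior has 1 hyperparameter per parameter.
Total = 39 * 1 = 39

39


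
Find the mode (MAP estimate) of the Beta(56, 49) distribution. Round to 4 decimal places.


For Beta(a,b) with a,b > 1:
Mode = (a-1)/(a+b-2) = (56-1)/(105-2)
= 55/103 = 0.534

0.534


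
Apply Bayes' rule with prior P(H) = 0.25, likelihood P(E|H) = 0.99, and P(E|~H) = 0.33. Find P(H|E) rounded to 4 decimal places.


Step 1: Compute marginal P(E) = P(E|H)P(H) + P(E|~H)P(~H)
= 0.99*0.25 + 0.33*0.75 = 0.495
Step 2: P(H|E) = P(E|H)P(H)/P(E) = 0.2475/0.495
= 0.5

0.5


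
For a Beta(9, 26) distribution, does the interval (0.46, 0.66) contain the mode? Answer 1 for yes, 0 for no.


Mode of Beta(a,b) = (a-1)/(a+b-2)
= (9-1)/(9+26-2) = 0.2424
Check: 0.46 <= 0.2424 <= 0.66?
Result: 0

0


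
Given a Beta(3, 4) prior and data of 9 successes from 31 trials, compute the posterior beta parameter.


Number of failures = 31 - 9 = 22
Posterior beta = 4 + 22 = 26

26


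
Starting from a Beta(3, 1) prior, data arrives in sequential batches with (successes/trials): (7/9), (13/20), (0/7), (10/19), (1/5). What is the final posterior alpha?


In sequential Bayesian updating, we sum all successes.
Total successes = 31
Final alpha = 3 + 31 = 34

34


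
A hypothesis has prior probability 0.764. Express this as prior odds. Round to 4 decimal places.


Odds = P(H) / P(not H) = 0.764 / 0.236
= 3.2373

3.2373


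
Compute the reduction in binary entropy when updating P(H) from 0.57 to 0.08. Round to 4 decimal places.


H_before = -p*log2(p) - (1-p)*log2(1-p) for p=0.57: 0.9858
H_after for p=0.08: 0.4022
Reduction = 0.9858 - 0.4022 = 0.5836

0.5836


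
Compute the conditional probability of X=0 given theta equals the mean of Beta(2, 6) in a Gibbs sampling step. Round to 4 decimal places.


Mean of Beta(2, 6) = 0.25
P(X=0 | theta=0.25) = 0.75

0.75


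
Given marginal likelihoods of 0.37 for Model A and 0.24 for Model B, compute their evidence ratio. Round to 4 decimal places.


Ratio = ML(A) / ML(B) = 0.37/0.24
= 1.5417

1.5417


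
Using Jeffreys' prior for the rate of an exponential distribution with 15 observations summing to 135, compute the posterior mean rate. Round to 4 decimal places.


Jeffreys' prior leads to posterior Gamma(15, 135).
Mean = 15/135 = 0.1111

0.1111


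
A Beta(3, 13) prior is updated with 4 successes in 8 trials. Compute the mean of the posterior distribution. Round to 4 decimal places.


After update: Beta(7, 17)
Mean = 7 / (7 + 17) = 7 / 24
= 0.2917

0.2917


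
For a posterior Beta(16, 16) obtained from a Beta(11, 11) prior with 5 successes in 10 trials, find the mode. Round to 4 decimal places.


Mode = (alpha - 1) / (alpha + beta - 2)
= 15 / 30
= 0.5

0.5


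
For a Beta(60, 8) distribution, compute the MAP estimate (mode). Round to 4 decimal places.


MAP = mode = (a-1)/(a+b-2)
= (60-1)/(60+8-2)
= 59/66 = 0.8939

0.8939


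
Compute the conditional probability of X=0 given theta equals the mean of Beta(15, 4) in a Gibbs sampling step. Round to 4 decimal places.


Mean of Beta(15, 4) = 0.7895
P(X=0 | theta=0.7895) = 0.2105

0.2105


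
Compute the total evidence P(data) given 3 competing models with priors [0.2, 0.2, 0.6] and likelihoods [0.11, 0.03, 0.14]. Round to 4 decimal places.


Marginal likelihood = sum P(model_i) * P(data|model_i)
Model 1: 0.2 * 0.11 = 0.022
Model 2: 0.2 * 0.03 = 0.006
Model 3: 0.6 * 0.14 = 0.084
Total = 0.112

0.112


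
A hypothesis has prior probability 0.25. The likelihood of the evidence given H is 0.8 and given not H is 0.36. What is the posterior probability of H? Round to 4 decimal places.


Using Bayes' theorem:
P(E) = 0.25 * 0.8 + 0.75 * 0.36
P(E) = 0.47
P(H|E) = (0.25 * 0.8) / 0.47 = 0.4255

0.4255


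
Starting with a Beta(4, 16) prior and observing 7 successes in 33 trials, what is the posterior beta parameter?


Posterior beta = prior beta + failures
Failures = 33 - 7 = 26
beta_post = 16 + 26 = 42

42


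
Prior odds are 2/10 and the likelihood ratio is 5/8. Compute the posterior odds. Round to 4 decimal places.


Posterior odds = prior odds * likelihood ratio
= (2/10) * (5/8)
= 10 / 80
= 0.125

0.125


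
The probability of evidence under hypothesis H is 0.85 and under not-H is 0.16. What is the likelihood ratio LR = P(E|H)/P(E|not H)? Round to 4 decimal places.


LR = 0.85 / 0.16
= 5.3125

5.3125


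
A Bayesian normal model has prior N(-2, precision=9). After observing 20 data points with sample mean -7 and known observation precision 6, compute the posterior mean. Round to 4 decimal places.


Posterior mean = (prior_precision * prior_mean + n * data_precision * data_mean) / (prior_precision + n * data_precision)
Numerator = 9*-2 + 20*6*-7 = -858
Denominator = 9 + 20*6 = 129
Posterior mean = -6.6512

-6.6512


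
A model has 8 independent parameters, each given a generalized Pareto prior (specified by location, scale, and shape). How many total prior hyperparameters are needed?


Each generalized Pareto prior needs 3 hyperparameters (location, scale, and shape).
Total = 3 * 8 = 24

24


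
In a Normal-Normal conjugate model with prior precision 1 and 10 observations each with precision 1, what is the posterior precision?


Posterior precision = prior precision + n * observation precision
= 1 + 10 * 1
= 1 + 10 = 11

11


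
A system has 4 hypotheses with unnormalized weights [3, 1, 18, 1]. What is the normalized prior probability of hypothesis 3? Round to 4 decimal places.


The normalized prior is the weight divided by the total.
Total weight = 23
P(H3) = 18 / 23 = 0.7826

0.7826


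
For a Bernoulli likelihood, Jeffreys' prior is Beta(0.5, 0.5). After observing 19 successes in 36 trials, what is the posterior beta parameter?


Jeffreys' prior for Bernoulli is Beta(0.5, 0.5).
Posterior is Beta(0.5 + k, 0.5 + n - k).
Posterior beta = 0.5 + (n - k) = 0.5 + 17 = 17.5

17.5


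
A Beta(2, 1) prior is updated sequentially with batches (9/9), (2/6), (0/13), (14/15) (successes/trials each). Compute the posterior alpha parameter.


Sequential conjugate updating is equivalent to a single batch update.
Total successes across all batches = 25
alpha_posterior = alpha_prior + total_successes = 2 + 25
= 27

27


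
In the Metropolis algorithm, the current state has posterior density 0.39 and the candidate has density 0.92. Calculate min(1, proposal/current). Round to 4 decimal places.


Ratio = 0.92/0.39 = 2.359
Acceptance probability = min(1, 2.359)
= 1.0

1.0


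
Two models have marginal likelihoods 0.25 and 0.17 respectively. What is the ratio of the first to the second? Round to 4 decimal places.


Evidence ratio = 0.25 / 0.17
= 1.4706

1.4706


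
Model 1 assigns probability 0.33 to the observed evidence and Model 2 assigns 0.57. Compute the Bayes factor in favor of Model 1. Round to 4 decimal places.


BF = P(data|M1) / P(data|M2)
= 0.33 / 0.57 = 0.5789

0.5789


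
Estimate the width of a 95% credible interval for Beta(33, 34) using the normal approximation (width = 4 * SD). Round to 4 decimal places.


For Beta(a,b): Var = ab/((a+b)^2(a+b+1))
Var = 0.0037, SD = 0.0606
Approximate 95% CI width = 4 * 0.0606 = 0.2425

0.2425


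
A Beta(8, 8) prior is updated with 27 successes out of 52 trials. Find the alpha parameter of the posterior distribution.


In the Beta-Binomial conjugate update:
alpha_post = alpha_prior + successes
= 8 + 27
= 35

35


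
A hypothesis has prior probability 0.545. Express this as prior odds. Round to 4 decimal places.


Odds = P(H) / P(not H) = 0.545 / 0.455
= 1.1978

1.1978


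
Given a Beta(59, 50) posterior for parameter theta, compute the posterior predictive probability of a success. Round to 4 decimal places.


For a Beta-Bernoulli model, the predictive probability is the mean:
P(success) = 59/(59+50) = 59/109 = 0.5413

0.5413


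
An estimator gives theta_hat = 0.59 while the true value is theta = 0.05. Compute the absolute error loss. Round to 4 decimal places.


The absolute error loss is |theta_hat - theta|
= |0.59 - 0.05|
= 0.54

0.54


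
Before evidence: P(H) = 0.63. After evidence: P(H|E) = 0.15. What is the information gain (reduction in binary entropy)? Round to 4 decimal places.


Prior entropy = 0.9507
Posterior entropy = 0.6098
Information gain = 0.9507 - 0.6098 = 0.3408

0.3408


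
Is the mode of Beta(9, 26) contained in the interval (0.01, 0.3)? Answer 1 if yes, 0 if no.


Mode = (a-1)/(a+b-2) = 8/33 = 0.2424
Interval: (0.01, 0.3)
Contains mode? 1

1


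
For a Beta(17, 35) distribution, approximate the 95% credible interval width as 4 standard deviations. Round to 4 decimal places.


Variance of Beta(a,b) = ab / ((a+b)^2 * (a+b+1))
= 17*35 / ((52)^2 * 53)
= 0.0042
SD = sqrt(0.0042) = 0.0644
Width = 4 * SD = 0.2577

0.2577


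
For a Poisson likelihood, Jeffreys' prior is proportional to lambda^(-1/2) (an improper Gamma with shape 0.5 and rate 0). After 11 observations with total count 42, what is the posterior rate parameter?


Jeffreys' prior for Poisson is proportional to lambda^(-1/2).
Posterior is Gamma(0.5 + S, 0 + n) = Gamma(0.5 + 42, 11).
Posterior rate = 0 + n = 11

11.0


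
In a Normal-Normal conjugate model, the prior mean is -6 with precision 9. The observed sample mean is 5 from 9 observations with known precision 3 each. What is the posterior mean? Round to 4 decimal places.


Posterior precision = tau0 + n*tau = 9 + 9*3 = 36
Posterior mean = (tau0*mu0 + n*tau*xbar) / posterior_precision
= (9*-6 + 9*3*5) / 36
= 81 / 36 = 2.25

2.25


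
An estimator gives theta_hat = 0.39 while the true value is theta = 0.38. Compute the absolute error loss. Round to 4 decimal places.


The absolute error loss is |theta_hat - theta|
= |0.39 - 0.38|
= 0.01

0.01


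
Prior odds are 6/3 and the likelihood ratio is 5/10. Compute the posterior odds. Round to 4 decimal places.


Posterior odds = prior odds * likelihood ratio
= (6/3) * (5/10)
= 30 / 30
= 1.0

1.0


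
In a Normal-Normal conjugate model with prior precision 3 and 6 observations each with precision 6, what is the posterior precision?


Posterior precision = prior precision + n * observation precision
= 3 + 6 * 6
= 3 + 36 = 39

39


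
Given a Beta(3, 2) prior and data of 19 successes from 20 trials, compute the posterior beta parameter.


Number of failures = 20 - 19 = 1
Posterior beta = 2 + 1 = 3

3


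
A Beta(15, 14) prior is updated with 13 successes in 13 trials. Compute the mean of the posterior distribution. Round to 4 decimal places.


After update: Beta(28, 14)
Mean = 28 / (28 + 14) = 28 / 42
= 0.6667

0.6667


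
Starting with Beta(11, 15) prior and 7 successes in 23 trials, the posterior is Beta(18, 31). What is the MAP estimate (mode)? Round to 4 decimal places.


The mode of Beta(a, b) when a > 1 and b > 1 is (a-1)/(a+b-2)
= (18 - 1) / (18 + 31 - 2)
= 17 / 47
= 0.3617

0.3617


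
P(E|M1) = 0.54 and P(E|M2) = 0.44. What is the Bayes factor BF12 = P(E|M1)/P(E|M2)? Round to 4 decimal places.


Bayes factor BF12 = P(E|M1) / P(E|M2)
= 0.54 / 0.44
= 1.2273

1.2273


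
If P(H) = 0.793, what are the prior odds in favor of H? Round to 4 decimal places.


Prior odds = P(H) / (1 - P(H))
= 0.793 / 0.207
= 3.8309

3.8309


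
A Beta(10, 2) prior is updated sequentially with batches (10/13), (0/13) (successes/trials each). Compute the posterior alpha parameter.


Sequential conjugate updating is equivalent to a single batch update.
Total successes across all batches = 10
alpha_posterior = alpha_prior + total_successes = 10 + 10
= 20

20


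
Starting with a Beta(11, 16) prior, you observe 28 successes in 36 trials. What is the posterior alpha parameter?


For a Beta-Binomial conjugate model:
Posterior alpha = prior alpha + number of successes
= 11 + 28 = 39

39


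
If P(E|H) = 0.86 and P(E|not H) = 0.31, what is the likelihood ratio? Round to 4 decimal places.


Likelihood ratio = P(E|H) / P(E|not H)
= 0.86 / 0.31
= 2.7742

2.7742


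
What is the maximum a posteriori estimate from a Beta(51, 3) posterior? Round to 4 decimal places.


The MAP estimate equals the mode of the distribution.
Mode of Beta(a,b) = (a-1)/(a+b-2)
= 50/52
= 0.9615

0.9615


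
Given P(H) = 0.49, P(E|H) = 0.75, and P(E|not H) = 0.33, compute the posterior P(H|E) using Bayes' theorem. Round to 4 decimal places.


By Bayes' theorem: P(H|E) = P(E|H)*P(H) / P(E)
P(E) = P(E|H)*P(H) + P(E|not H)*P(not H)
P(E) = 0.75*0.49 + 0.33*0.51 = 0.5358
P(H|E) = 0.75*0.49 / 0.5358 = 0.6859

0.6859


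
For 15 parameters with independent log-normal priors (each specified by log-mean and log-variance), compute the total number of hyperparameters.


A log-normal prior has 2 hyperparameters per parameter.
Total = 15 * 2 = 30

30


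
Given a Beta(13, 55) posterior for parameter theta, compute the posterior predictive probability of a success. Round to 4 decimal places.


For a Beta-Bernoulli model, the predictive probability is the mean:
P(success) = 13/(13+55) = 13/68 = 0.1912

0.1912


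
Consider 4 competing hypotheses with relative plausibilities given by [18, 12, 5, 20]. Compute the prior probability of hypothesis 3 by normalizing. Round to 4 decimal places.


Sum of weights = 18 + 12 + 5 + 20 = 55
Normalized prior for H3 = 5 / 55
= 0.0909

0.0909


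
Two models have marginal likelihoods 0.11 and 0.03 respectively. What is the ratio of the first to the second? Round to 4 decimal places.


Evidence ratio = 0.11 / 0.03
= 3.6667

3.6667


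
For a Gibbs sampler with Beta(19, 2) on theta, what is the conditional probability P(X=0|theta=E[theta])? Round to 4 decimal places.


E[theta] = 19/(19+2) = 0.9048
P(X=0|theta) = 1 - theta = 0.0952

0.0952


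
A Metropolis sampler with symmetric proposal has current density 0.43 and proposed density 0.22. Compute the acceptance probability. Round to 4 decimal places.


For symmetric proposals, acceptance = min(1, pi(x*)/pi(x))
= min(1, 0.22/0.43)
= min(1, 0.5116) = 0.5116

0.5116


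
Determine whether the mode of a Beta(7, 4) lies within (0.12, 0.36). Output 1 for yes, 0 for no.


First find the mode: (a-1)/(a+b-2) = 0.6667
Is 0.6667 in (0.12, 0.36)? 0

0


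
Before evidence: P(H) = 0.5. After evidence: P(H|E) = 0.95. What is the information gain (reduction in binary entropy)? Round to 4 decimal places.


Prior entropy = 1.0
Posterior entropy = 0.2864
Information gain = 1.0 - 0.2864 = 0.7136

0.7136


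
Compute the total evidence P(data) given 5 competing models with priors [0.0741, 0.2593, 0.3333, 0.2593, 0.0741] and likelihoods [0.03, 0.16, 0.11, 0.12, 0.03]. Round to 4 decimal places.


Marginal likelihood = sum P(model_i) * P(data|model_i)
Model 1: 0.0741 * 0.03 = 0.0022
Model 2: 0.2593 * 0.16 = 0.0415
Model 3: 0.3333 * 0.11 = 0.0367
Model 4: 0.2593 * 0.12 = 0.0311
Model 5: 0.0741 * 0.03 = 0.0022
Total = 0.1137

0.1137


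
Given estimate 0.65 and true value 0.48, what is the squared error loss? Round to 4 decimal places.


Squared error = (estimate - true)^2
Difference = 0.17
Loss = 0.17^2 = 0.0289

0.0289


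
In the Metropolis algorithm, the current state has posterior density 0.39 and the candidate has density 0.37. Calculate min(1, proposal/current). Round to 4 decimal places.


Ratio = 0.37/0.39 = 0.9487
Acceptance probability = min(1, 0.9487)
= 0.9487

0.9487


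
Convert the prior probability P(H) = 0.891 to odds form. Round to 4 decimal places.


P(not H) = 1 - 0.891 = 0.109
Odds = 0.891 / 0.109 = 8.1743

8.1743


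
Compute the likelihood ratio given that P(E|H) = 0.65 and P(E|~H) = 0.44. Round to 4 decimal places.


LR = P(E|H) / P(E|~H)
= 0.65 / 0.44 = 1.4773

1.4773


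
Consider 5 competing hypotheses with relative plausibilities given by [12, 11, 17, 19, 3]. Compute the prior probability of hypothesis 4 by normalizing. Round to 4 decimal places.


Sum of weights = 12 + 11 + 17 + 19 + 3 = 62
Normalized prior for H4 = 19 / 62
= 0.3065

0.3065


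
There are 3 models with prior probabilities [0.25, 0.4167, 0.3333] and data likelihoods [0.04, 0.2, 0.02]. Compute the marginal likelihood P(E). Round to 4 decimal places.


P(E) = sum over models of P(M_i) * P(E|M_i)
= 0.25*0.04 + 0.4167*0.2 + 0.3333*0.02
= 0.1

0.1


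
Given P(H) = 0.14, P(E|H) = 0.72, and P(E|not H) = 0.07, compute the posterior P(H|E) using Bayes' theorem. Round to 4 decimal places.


By Bayes' theorem: P(H|E) = P(E|H)*P(H) / P(E)
P(E) = P(E|H)*P(H) + P(E|not H)*P(not H)
P(E) = 0.72*0.14 + 0.07*0.86 = 0.161
P(H|E) = 0.72*0.14 / 0.161 = 0.6261

0.6261


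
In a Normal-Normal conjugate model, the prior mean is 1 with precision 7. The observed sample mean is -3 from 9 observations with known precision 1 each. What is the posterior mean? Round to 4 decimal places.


Posterior precision = tau0 + n*tau = 7 + 9*1 = 16
Posterior mean = (tau0*mu0 + n*tau*xbar) / posterior_precision
= (7*1 + 9*1*-3) / 16
= -20 / 16 = -1.25

-1.25


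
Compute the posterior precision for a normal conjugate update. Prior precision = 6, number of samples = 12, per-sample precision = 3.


tau_post = tau_0 + n * tau
= 6 + 12 * 3 = 42

42


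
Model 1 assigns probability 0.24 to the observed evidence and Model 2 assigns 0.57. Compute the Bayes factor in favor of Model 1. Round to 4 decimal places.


BF = P(data|M1) / P(data|M2)
= 0.24 / 0.57 = 0.4211

0.4211


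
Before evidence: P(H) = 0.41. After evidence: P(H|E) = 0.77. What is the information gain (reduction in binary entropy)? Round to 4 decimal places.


Prior entropy = 0.9765
Posterior entropy = 0.778
Information gain = 0.9765 - 0.778 = 0.1985

0.1985


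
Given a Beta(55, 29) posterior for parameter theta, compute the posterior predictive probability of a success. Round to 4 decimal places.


For a Beta-Bernoulli model, the predictive probability is the mean:
P(success) = 55/(55+29) = 55/84 = 0.6548

0.6548


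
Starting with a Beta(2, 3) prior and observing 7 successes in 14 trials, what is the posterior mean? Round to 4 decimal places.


Posterior parameters: alpha = 2 + 7 = 9
beta = 3 + 7 = 10
Posterior mean = alpha / (alpha + beta) = 9 / 19
= 0.4737

0.4737


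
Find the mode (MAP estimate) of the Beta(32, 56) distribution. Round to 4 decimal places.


For Beta(a,b) with a,b > 1:
Mode = (a-1)/(a+b-2) = (32-1)/(88-2)
= 31/86 = 0.3605

0.3605


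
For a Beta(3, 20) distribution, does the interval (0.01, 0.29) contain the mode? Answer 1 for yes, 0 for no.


Mode of Beta(a,b) = (a-1)/(a+b-2)
= (3-1)/(3+20-2) = 0.0952
Check: 0.01 <= 0.0952 <= 0.29?
Result: 1

1


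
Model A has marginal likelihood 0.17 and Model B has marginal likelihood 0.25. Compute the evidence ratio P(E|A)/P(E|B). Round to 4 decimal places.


Evidence ratio = P(E|A) / P(E|B)
= 0.17 / 0.25
= 0.68

0.68
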